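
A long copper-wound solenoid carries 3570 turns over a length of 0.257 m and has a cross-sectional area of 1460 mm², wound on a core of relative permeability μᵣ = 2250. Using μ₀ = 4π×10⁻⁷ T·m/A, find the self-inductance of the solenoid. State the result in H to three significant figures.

A = 1460 mm² = 1.460×10^-3 m².
For a long solenoid, L = μ₀μᵣN²A/ℓ.
L = (4π×10⁻⁷)(2250)(3570)²(1.460×10^-3)/(0.257 m) = 204.7 H.

L ≈ 205 H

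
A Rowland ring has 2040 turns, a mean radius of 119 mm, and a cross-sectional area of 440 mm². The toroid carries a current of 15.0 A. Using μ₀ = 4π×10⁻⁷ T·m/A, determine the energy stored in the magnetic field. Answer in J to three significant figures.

U ≈ 0.346 J

L = μ₀N²A/(2πR) = (4π×10⁻⁷)(2040)²(4.400×10^-4)/(2π×0.119) = 3.077×10^-3 H.
U = ½LI² = ½(3.077×10^-3)(15.0)² = 0.3462 J.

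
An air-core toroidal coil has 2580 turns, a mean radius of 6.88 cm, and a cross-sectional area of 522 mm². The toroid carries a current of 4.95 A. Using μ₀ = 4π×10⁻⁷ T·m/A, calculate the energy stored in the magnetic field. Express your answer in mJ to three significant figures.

U ≈ 124 mJ

L = μ₀N²A/(2πR) = (4π×10⁻⁷)(2580)²(5.220×10^-4)/(2π×6.880×10^-2) = 1.010×10^-2 H.
U = ½LI² = ½(1.010×10^-2)(4.95)² = 0.1237 J.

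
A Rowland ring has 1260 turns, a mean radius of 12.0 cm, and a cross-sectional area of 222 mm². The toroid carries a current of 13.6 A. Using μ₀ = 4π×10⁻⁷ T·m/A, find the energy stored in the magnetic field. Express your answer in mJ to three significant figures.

U ≈ 54.3 mJ

L = μ₀N²A/(2πR) = (4π×10⁻⁷)(1260)²(2.220×10^-4)/(2π×0.12) = 5.874×10^-4 H.
U = ½LI² = ½(5.874×10^-4)(13.6)² = 5.432×10^-2 J.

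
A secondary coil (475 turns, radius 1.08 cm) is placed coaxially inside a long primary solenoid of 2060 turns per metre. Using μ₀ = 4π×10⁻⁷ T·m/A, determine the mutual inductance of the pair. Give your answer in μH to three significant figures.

The outer solenoid produces a uniform field B₁ = μ₀n₁I₁ across the inner coil,
so the flux linkage is N₂Φ = N₂B₁A₂ = μ₀n₁N₂A₂·I₁, giving M = μ₀n₁N₂A₂.
A₂ = πr² = π(1.080×10^-2 m)² = 3.664×10^-4 m².
M = (4π×10⁻⁷)(2060)(475)(3.664×10^-4) = 4.506×10^-4 H.

M ≈ 451 μH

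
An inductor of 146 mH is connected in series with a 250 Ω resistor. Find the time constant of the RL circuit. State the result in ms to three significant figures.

τ ≈ 0.584 ms

τ = L/R = (0.146 H)/(250 Ω) = 5.840×10^-4 s.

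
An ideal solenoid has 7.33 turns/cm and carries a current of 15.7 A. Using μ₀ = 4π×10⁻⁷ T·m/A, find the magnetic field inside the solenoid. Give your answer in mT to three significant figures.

B ≈ 14.5 mT

Inside a long solenoid, B = μ₀nI.
B = (4π×10⁻⁷)(733 m⁻¹)(15.7 A) = 1.446×10^-2 T.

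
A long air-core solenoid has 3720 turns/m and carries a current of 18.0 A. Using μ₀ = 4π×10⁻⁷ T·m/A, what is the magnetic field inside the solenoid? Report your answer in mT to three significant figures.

B ≈ 84.1 mT

Inside a long solenoid, B = μ₀nI.
B = (4π×10⁻⁷)(3.720×10^3 m⁻¹)(18.0 A) = 8.414×10^-2 T.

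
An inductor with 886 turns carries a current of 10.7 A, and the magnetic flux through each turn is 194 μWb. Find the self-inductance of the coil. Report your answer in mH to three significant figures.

L ≈ 16.1 mH

Self-inductance is defined by L = NΦ_B/I (flux linkage over current).
L = (886)(1.940×10^-4 Wb)/(10.7 A) = 1.606×10^-2 H.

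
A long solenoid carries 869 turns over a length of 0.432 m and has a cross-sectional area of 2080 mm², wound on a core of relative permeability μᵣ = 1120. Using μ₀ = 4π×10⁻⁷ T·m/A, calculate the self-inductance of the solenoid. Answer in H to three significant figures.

A = 2080 mm² = 2.080×10^-3 m².
For a long solenoid, L = μ₀μᵣN²A/ℓ.
L = (4π×10⁻⁷)(1120)(869)²(2.080×10^-3)/(0.432 m) = 5.117 H.

L ≈ 5.12 H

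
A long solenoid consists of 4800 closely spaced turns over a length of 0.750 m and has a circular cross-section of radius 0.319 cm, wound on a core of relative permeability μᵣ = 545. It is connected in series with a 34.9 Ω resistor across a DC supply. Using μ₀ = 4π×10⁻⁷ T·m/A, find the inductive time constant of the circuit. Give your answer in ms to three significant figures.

A = πr² = π(3.190×10^-3 m)² = 3.197×10^-5 m².
L = μ₀μᵣN²A/ℓ = (4π×10⁻⁷)(545)(4800)²(3.197×10^-5)/(0.75) = 0.6726 H.
τ = L/R = (0.6726)/(34.9) = 1.927×10^-2 s.

τ ≈ 19.3 ms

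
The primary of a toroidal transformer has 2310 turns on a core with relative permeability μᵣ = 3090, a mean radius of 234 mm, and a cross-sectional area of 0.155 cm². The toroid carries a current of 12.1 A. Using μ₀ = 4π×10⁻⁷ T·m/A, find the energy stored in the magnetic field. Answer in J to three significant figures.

L = μ₀μᵣN²A/(2πR) = (4π×10⁻⁷)(3090)(2310)²(1.550×10^-5)/(2π×0.234) = 0.2184 H.
U = ½LI² = ½(0.2184)(12.1)² = 15.99 J.

U ≈ 16.0 J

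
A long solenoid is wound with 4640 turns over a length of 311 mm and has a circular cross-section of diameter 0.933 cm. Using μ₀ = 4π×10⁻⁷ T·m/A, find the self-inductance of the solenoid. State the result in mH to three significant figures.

A = π(d/2)² = π(4.665×10^-3 m)² = 6.837×10^-5 m².
For a long solenoid, L = μ₀N²A/ℓ.
L = (4π×10⁻⁷)(4640)²(6.837×10^-5)/(0.311 m) = 5.948×10^-3 H.

L ≈ 5.95 mH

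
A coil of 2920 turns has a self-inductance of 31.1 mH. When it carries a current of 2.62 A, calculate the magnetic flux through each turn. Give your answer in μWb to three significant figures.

Φ_B ≈ 27.9 μWb

From L = NΦ_B/I, the flux per turn is Φ_B = LI/N.
Φ_B = (3.110×10^-2 H)(2.62 A)/2920 = 2.790×10^-5 Wb.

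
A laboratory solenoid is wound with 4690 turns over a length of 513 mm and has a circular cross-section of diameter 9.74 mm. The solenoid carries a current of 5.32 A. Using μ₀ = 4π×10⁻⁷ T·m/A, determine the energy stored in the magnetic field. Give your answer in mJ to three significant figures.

A = π(d/2)² = π(4.870×10^-3 m)² = 7.451×10^-5 m².
L = μ₀N²A/ℓ = (4π×10⁻⁷)(4690)²(7.451×10^-5)/(0.513) = 4.0146×10^-3 H.
U = ½LI² = ½(4.0146×10^-3)(5.32)² = 5.681×10^-2 J.

U ≈ 56.8 mJ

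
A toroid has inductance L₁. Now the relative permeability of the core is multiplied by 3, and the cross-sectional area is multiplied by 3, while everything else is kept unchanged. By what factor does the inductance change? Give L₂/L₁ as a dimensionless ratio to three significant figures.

For a toroid, L ∝ μᵣN²A/R.
L₂/L₁ = (3) × (3) = 9.00.

L₂/L₁ = 9.00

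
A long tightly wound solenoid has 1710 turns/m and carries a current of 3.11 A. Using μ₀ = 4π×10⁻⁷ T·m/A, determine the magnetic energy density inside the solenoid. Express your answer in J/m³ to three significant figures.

B = μ₀nI = (4π×10⁻⁷)(1.710×10^3)(3.11) = 6.683×10^-3 T.
u = B²/(2μ₀) = (6.683×10^-3)²/(2×4π×10⁻⁷) = 17.77 J/m³.

u ≈ 17.8 J/m³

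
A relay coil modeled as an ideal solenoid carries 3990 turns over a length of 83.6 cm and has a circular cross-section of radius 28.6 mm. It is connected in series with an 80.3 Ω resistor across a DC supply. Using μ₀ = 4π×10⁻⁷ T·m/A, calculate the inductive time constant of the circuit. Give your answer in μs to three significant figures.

τ ≈ 766 μs

A = πr² = π(2.860×10^-2 m)² = 2.570×10^-3 m².
L = μ₀N²A/ℓ = (4π×10⁻⁷)(3990)²(2.570×10^-3)/(0.836) = 6.149×10^-2 H.
τ = L/R = (6.149×10^-2)/(80.3) = 7.658×10^-4 s.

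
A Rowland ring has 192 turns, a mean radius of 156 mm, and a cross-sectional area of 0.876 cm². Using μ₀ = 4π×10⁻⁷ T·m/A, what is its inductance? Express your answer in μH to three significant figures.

L ≈ 4.14 μH

For a thin toroid, L = μ₀N²A/(2πR).
L = (4π×10⁻⁷)(192)²(8.760×10^-5) / (2π×0.156 m) = 4.140×10^-6 H.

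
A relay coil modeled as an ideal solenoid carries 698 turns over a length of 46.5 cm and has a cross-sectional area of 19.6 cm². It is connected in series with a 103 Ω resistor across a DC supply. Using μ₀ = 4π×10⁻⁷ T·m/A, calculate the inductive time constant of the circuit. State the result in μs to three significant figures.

A = 19.6 cm² = 1.960×10^-3 m².
L = μ₀N²A/ℓ = (4π×10⁻⁷)(698)²(1.960×10^-3)/(0.465) = 2.581×10^-3 H.
τ = L/R = (2.581×10^-3)/(103) = 2.505×10^-5 s.

τ ≈ 25.1 μs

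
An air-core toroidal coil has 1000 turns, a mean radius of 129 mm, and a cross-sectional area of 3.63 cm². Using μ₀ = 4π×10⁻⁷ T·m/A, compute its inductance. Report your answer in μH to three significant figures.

For a thin toroid, L = μ₀N²A/(2πR).
L = (4π×10⁻⁷)(1000)²(3.630×10^-4) / (2π×0.129 m) = 5.628×10^-4 H.

L ≈ 563 μH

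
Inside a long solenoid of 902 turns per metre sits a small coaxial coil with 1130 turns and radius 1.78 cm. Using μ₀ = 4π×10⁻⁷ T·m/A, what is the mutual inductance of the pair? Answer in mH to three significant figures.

The outer solenoid produces a uniform field B₁ = μ₀n₁I₁ across the inner coil,
so the flux linkage is N₂Φ = N₂B₁A₂ = μ₀n₁N₂A₂·I₁, giving M = μ₀n₁N₂A₂.
A₂ = πr² = π(1.780×10^-2 m)² = 9.954×10^-4 m².
M = (4π×10⁻⁷)(902)(1130)(9.954×10^-4) = 1.2749×10^-3 H.

M ≈ 1.27 mH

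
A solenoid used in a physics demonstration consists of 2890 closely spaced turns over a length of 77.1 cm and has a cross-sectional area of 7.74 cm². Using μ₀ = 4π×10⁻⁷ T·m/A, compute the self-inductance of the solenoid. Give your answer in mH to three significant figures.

A = 7.74 cm² = 7.740×10^-4 m².
For a long solenoid, L = μ₀N²A/ℓ.
L = (4π×10⁻⁷)(2890)²(7.740×10^-4)/(0.771 m) = 1.054×10^-2 H.

L ≈ 10.5 mH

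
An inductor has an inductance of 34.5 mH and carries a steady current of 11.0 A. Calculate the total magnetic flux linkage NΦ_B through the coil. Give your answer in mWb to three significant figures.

From L = NΦ_B/I, the flux linkage is NΦ_B = LI.
NΦ_B = (3.450×10^-2 H)(11.0 A) = 0.3795 Wb.

NΦ_B ≈ 380 mWb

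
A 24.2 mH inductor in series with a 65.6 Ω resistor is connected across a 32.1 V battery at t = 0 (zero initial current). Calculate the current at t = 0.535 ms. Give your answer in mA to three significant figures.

τ = L/R = 2.420×10^-2/65.6 = 3.689×10^-4 s; final current I_∞ = ε/R = 32.1/65.6 = 0.4893 A.
I(t) = I_∞(1 − e^(−t/τ)) with t/τ = 1.450.
I = (0.4893)(1 − e^(−1.450)) = 0.3746 A.

I ≈ 375 mA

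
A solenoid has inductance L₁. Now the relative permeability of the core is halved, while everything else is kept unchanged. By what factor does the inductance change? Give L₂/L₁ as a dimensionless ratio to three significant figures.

For a solenoid, L ∝ μᵣN²A/ℓ.
L₂/L₁ = (0.5) = 0.500.

L₂/L₁ = 0.500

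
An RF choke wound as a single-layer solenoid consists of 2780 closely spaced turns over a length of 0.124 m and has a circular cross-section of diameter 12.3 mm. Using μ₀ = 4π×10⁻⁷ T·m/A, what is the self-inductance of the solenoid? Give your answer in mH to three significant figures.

A = π(d/2)² = π(6.150×10^-3 m)² = 1.188×10^-4 m².
For a long solenoid, L = μ₀N²A/ℓ.
L = (4π×10⁻⁷)(2780)²(1.188×10^-4)/(0.124 m) = 9.306×10^-3 H.

L ≈ 9.31 mH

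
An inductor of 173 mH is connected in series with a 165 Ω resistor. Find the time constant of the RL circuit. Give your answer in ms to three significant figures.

τ ≈ 1.05 ms

τ = L/R = (0.173 H)/(165 Ω) = 1.048×10^-3 s.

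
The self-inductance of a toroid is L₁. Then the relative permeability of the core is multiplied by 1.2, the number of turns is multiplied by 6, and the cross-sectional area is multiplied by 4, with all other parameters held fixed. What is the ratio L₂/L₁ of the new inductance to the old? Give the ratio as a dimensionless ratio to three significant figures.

For a toroid, L ∝ μᵣN²A/R.
L₂/L₁ = (1.2) × (6)^2 × (4) = 173.

L₂/L₁ = 173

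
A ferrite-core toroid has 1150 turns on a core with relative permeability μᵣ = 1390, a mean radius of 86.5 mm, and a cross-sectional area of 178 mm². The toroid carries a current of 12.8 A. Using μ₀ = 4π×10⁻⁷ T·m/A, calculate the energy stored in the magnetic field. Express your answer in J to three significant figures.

U ≈ 62.0 J

L = μ₀μᵣN²A/(2πR) = (4π×10⁻⁷)(1390)(1150)²(1.780×10^-4)/(2π×8.650×10^-2) = 0.7566 H.
U = ½LI² = ½(0.7566)(12.8)² = 61.98 J.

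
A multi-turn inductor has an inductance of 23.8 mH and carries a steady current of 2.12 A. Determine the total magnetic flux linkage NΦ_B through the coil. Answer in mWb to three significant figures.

From L = NΦ_B/I, the flux linkage is NΦ_B = LI.
NΦ_B = (2.380×10^-2 H)(2.12 A) = 5.046×10^-2 Wb.

NΦ_B ≈ 50.5 mWb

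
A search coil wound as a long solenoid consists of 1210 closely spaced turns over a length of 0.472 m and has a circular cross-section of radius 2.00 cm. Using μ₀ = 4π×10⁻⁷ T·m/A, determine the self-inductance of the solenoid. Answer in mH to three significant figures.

A = πr² = π(2.000×10^-2 m)² = 1.257×10^-3 m².
For a long solenoid, L = μ₀N²A/ℓ.
L = (4π×10⁻⁷)(1210)²(1.257×10^-3)/(0.472 m) = 4.898×10^-3 H.

L ≈ 4.90 mH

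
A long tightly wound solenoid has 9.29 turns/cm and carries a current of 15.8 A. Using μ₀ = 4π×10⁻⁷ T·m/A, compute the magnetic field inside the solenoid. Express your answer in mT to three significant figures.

B ≈ 18.4 mT

Inside a long solenoid, B = μ₀nI.
B = (4π×10⁻⁷)(929 m⁻¹)(15.8 A) = 1.8445×10^-2 T.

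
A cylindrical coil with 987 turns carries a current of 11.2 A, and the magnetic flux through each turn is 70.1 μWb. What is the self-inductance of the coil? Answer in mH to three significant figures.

L ≈ 6.18 mH

Self-inductance is defined by L = NΦ_B/I (flux linkage over current).
L = (987)(7.010×10^-5 Wb)/(11.2 A) = 6.178×10^-3 H.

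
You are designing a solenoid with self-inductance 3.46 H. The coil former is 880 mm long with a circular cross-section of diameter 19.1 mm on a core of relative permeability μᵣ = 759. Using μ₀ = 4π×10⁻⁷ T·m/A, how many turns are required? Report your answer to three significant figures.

A = π(d/2)² = π(9.550×10^-3 m)² = 2.865×10^-4 m².
From L = μ₀μᵣN²A/ℓ, N = √(Lℓ / (μ₀μᵣA)).
N = √[(3.46)(0.88) / ((4π×10⁻⁷)(759)×2.865×10^-4)] = √(1.114×10^7) ≈ 3337.9.

N ≈ 3340 turns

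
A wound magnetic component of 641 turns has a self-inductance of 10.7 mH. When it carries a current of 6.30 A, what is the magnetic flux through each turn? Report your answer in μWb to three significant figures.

Φ_B ≈ 105 μWb

From L = NΦ_B/I, the flux per turn is Φ_B = LI/N.
Φ_B = (1.070×10^-2 H)(6.30 A)/641 = 1.052×10^-4 Wb.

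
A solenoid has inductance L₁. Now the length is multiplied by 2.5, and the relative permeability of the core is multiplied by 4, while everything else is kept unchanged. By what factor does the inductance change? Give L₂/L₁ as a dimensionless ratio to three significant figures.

For a solenoid, L ∝ μᵣN²A/ℓ.
L₂/L₁ = (2.5)^-1 × (4) = 1.60.

L₂/L₁ = 1.60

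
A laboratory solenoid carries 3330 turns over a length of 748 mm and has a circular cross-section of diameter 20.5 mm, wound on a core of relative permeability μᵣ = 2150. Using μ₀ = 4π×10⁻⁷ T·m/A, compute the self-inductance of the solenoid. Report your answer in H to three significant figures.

L ≈ 13.2 H

A = π(d/2)² = π(1.025×10^-2 m)² = 3.301×10^-4 m².
For a long solenoid, L = μ₀μᵣN²A/ℓ.
L = (4π×10⁻⁷)(2150)(3330)²(3.301×10^-4)/(0.748 m) = 13.22 H.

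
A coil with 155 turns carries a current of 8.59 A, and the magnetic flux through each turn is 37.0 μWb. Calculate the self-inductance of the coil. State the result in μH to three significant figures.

L ≈ 668 μH

Self-inductance is defined by L = NΦ_B/I (flux linkage over current).
L = (155)(3.700×10^-5 Wb)/(8.59 A) = 6.676×10^-4 H.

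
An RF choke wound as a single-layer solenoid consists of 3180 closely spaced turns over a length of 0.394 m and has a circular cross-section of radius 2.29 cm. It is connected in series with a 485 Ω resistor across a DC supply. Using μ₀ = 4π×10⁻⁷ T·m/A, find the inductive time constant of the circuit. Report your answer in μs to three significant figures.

τ ≈ 110 μs

A = πr² = π(2.290×10^-2 m)² = 1.647×10^-3 m².
L = μ₀N²A/ℓ = (4π×10⁻⁷)(3180)²(1.647×10^-3)/(0.394) = 5.314×10^-2 H.
τ = L/R = (5.314×10^-2)/(485) = 1.096×10^-4 s.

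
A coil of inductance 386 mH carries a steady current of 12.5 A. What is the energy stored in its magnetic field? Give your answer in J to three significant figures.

Stored magnetic energy: U = ½LI².
U = ½(0.386 H)(12.5 A)² = 30.16 J.

U ≈ 30.2 J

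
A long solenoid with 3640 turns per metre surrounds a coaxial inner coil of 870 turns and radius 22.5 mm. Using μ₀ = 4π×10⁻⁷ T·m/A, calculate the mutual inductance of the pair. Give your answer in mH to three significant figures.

The outer solenoid produces a uniform field B₁ = μ₀n₁I₁ across the inner coil,
so the flux linkage is N₂Φ = N₂B₁A₂ = μ₀n₁N₂A₂·I₁, giving M = μ₀n₁N₂A₂.
A₂ = πr² = π(2.250×10^-2 m)² = 1.590×10^-3 m².
M = (4π×10⁻⁷)(3640)(870)(1.590×10^-3) = 6.329×10^-3 H.

M ≈ 6.33 mH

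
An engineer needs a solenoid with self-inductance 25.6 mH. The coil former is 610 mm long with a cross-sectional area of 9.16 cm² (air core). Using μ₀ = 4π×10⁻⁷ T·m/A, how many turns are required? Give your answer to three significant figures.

A = 9.16 cm² = 9.160×10^-4 m².
From L = μ₀N²A/ℓ, N = √(Lℓ / (μ₀A)).
N = √[(2.560×10^-2)(0.61) / ((4π×10⁻⁷)×9.160×10^-4)] = √(1.357×10^7) ≈ 3683.3.

N ≈ 3680 turns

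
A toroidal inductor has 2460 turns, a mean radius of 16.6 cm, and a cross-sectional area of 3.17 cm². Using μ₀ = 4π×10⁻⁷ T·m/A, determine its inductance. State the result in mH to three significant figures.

L ≈ 2.31 mH

For a thin toroid, L = μ₀N²A/(2πR).
L = (4π×10⁻⁷)(2460)²(3.170×10^-4) / (2π×0.166 m) = 2.311×10^-3 H.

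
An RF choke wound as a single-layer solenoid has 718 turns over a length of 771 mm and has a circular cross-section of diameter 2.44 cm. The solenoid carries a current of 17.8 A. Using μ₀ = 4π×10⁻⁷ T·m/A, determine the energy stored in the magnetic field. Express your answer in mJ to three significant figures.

U ≈ 62.2 mJ

A = π(d/2)² = π(1.220×10^-2 m)² = 4.676×10^-4 m².
L = μ₀N²A/ℓ = (4π×10⁻⁷)(718)²(4.676×10^-4)/(0.771) = 3.929×10^-4 H.
U = ½LI² = ½(3.929×10^-4)(17.8)² = 6.224×10^-2 J.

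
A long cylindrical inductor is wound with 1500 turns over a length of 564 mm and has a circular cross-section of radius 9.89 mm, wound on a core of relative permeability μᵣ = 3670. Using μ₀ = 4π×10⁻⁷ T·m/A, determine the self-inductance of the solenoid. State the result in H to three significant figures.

A = πr² = π(9.890×10^-3 m)² = 3.073×10^-4 m².
For a long solenoid, L = μ₀μᵣN²A/ℓ.
L = (4π×10⁻⁷)(3670)(1500)²(3.073×10^-4)/(0.564 m) = 5.654 H.

L ≈ 5.65 H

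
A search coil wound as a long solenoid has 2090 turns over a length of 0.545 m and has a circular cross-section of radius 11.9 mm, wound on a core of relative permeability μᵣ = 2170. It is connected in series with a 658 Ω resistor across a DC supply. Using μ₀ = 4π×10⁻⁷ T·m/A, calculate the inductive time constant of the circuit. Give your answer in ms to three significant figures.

τ ≈ 14.8 ms

A = πr² = π(1.190×10^-2 m)² = 4.449×10^-4 m².
L = μ₀μᵣN²A/ℓ = (4π×10⁻⁷)(2170)(2090)²(4.449×10^-4)/(0.545) = 9.723 H.
τ = L/R = (9.723)/(658) = 1.478×10^-2 s.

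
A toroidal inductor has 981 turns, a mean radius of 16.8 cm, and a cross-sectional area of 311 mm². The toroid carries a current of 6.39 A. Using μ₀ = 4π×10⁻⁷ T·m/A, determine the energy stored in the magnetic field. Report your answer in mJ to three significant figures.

L = μ₀N²A/(2πR) = (4π×10⁻⁷)(981)²(3.110×10^-4)/(2π×0.168) = 3.563×10^-4 H.
U = ½LI² = ½(3.563×10^-4)(6.39)² = 7.274×10^-3 J.

U ≈ 7.27 mJ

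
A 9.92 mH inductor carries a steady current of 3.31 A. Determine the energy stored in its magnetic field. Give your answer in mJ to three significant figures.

U ≈ 54.3 mJ

Stored magnetic energy: U = ½LI².
U = ½(9.920×10^-3 H)(3.31 A)² = 5.434×10^-2 J.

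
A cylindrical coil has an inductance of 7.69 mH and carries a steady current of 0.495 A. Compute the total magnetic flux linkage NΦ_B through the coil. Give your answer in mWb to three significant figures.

NΦ_B ≈ 3.81 mWb

From L = NΦ_B/I, the flux linkage is NΦ_B = LI.
NΦ_B = (7.690×10^-3 H)(0.495 A) = 3.807×10^-3 Wb.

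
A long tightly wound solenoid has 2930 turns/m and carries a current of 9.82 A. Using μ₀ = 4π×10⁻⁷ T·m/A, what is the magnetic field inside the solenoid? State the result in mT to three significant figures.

B ≈ 36.2 mT

Inside a long solenoid, B = μ₀nI.
B = (4π×10⁻⁷)(2.930×10^3 m⁻¹)(9.82 A) = 3.616×10^-2 T.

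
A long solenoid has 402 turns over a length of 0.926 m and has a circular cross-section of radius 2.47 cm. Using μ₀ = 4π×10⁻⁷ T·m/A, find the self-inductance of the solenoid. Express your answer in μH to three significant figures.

L ≈ 420 μH

A = πr² = π(2.470×10^-2 m)² = 1.917×10^-3 m².
For a long solenoid, L = μ₀N²A/ℓ.
L = (4π×10⁻⁷)(402)²(1.917×10^-3)/(0.926 m) = 4.203×10^-4 H.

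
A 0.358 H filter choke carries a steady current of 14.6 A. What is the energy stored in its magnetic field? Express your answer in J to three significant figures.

Stored magnetic energy: U = ½LI².
U = ½(0.358 H)(14.6 A)² = 38.16 J.

U ≈ 38.2 J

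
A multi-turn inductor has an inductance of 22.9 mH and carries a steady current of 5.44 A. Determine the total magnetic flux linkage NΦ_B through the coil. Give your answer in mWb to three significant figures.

NΦ_B ≈ 125 mWb

From L = NΦ_B/I, the flux linkage is NΦ_B = LI.
NΦ_B = (2.290×10^-2 H)(5.44 A) = 0.1246 Wb.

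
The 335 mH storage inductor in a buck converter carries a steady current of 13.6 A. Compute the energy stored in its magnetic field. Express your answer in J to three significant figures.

U ≈ 31.0 J

Stored magnetic energy: U = ½LI².
U = ½(0.335 H)(13.6 A)² = 30.98 J.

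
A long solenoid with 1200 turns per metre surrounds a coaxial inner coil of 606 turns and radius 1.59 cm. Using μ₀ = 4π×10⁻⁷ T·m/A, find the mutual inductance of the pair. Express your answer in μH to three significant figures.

M ≈ 726 μH

The outer solenoid produces a uniform field B₁ = μ₀n₁I₁ across the inner coil,
so the flux linkage is N₂Φ = N₂B₁A₂ = μ₀n₁N₂A₂·I₁, giving M = μ₀n₁N₂A₂.
A₂ = πr² = π(1.590×10^-2 m)² = 7.942×10^-4 m².
M = (4π×10⁻⁷)(1200)(606)(7.942×10^-4) = 7.258×10^-4 H.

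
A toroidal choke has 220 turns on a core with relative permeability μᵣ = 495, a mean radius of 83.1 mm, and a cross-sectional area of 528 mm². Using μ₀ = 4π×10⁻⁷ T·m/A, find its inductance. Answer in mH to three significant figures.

L ≈ 30.4 mH

For a thin toroid, L = μ₀μᵣN²A/(2πR).
L = (4π×10⁻⁷)(495)(220)²(5.280×10^-4) / (2π×8.310×10^-2 m) = 3.044×10^-2 H.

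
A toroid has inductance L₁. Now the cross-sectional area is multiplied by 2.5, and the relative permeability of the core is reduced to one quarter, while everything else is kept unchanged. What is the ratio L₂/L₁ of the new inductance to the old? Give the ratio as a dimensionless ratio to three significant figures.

L₂/L₁ = 0.625

For a toroid, L ∝ μᵣN²A/R.
L₂/L₁ = (2.5) × (0.25) = 0.625.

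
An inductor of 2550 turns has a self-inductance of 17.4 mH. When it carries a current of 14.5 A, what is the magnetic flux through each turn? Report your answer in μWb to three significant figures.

From L = NΦ_B/I, the flux per turn is Φ_B = LI/N.
Φ_B = (1.740×10^-2 H)(14.5 A)/2550 = 9.894×10^-5 Wb.

Φ_B ≈ 98.9 μWb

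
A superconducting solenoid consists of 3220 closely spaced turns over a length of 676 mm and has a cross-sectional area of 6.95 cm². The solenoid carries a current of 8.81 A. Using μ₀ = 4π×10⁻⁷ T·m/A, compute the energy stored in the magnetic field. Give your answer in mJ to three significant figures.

A = 6.95 cm² = 6.950×10^-4 m².
L = μ₀N²A/ℓ = (4π×10⁻⁷)(3220)²(6.950×10^-4)/(0.676) = 1.340×10^-2 H.
U = ½LI² = ½(1.340×10^-2)(8.81)² = 0.5199 J.

U ≈ 520 mJ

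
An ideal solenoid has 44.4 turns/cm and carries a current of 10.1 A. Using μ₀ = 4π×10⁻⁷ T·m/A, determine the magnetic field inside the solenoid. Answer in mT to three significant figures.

B ≈ 56.4 mT

Inside a long solenoid, B = μ₀nI.
B = (4π×10⁻⁷)(4.440×10^3 m⁻¹)(10.1 A) = 5.635×10^-2 T.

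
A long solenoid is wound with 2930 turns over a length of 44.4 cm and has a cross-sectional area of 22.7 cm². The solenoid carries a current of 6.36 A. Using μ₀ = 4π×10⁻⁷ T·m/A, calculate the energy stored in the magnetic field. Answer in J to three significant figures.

U ≈ 1.12 J

A = 22.7 cm² = 2.270×10^-3 m².
L = μ₀N²A/ℓ = (4π×10⁻⁷)(2930)²(2.270×10^-3)/(0.444) = 5.516×10^-2 H.
U = ½LI² = ½(5.516×10^-2)(6.36)² = 1.116 J.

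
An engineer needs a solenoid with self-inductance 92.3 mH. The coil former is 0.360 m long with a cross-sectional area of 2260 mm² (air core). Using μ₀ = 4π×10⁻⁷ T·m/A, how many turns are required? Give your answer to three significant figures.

A = 2260 mm² = 2.260×10^-3 m².
From L = μ₀N²A/ℓ, N = √(Lℓ / (μ₀A)).
N = √[(9.230×10^-2)(0.36) / ((4π×10⁻⁷)×2.260×10^-3)] = √(1.170×10^7) ≈ 3420.5.

N ≈ 3420 turns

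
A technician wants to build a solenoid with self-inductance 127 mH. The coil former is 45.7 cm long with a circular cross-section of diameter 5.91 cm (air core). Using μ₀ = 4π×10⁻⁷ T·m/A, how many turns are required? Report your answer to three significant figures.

A = π(d/2)² = π(2.955×10^-2 m)² = 2.743×10^-3 m².
From L = μ₀N²A/ℓ, N = √(Lℓ / (μ₀A)).
N = √[(0.127)(0.457) / ((4π×10⁻⁷)×2.743×10^-3)] = √(1.684×10^7) ≈ 4103.2.

N ≈ 4100 turns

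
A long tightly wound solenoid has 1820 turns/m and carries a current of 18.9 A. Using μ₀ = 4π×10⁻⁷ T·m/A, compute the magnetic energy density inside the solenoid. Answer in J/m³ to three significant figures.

u ≈ 743 J/m³

B = μ₀nI = (4π×10⁻⁷)(1.820×10^3)(18.9) = 4.323×10^-2 T.
u = B²/(2μ₀) = (4.323×10^-2)²/(2×4π×10⁻⁷) = 743.4 J/m³.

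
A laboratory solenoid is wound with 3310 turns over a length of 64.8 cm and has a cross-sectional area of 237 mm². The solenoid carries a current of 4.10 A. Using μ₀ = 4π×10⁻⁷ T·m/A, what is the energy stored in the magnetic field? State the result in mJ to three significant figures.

U ≈ 42.3 mJ

A = 237 mm² = 2.370×10^-4 m².
L = μ₀N²A/ℓ = (4π×10⁻⁷)(3310)²(2.370×10^-4)/(0.648) = 5.035×10^-3 H.
U = ½LI² = ½(5.035×10^-3)(4.10)² = 4.232×10^-2 J.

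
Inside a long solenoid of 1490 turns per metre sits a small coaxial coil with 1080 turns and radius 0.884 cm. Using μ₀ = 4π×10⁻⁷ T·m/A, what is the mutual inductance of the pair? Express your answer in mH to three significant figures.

The outer solenoid produces a uniform field B₁ = μ₀n₁I₁ across the inner coil,
so the flux linkage is N₂Φ = N₂B₁A₂ = μ₀n₁N₂A₂·I₁, giving M = μ₀n₁N₂A₂.
A₂ = πr² = π(8.840×10^-3 m)² = 2.455×10^-4 m².
M = (4π×10⁻⁷)(1490)(1080)(2.455×10^-4) = 4.964×10^-4 H.

M ≈ 0.496 mH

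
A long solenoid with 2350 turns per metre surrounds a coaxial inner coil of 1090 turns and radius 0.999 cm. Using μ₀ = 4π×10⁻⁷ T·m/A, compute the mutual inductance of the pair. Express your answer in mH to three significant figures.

The outer solenoid produces a uniform field B₁ = μ₀n₁I₁ across the inner coil,
so the flux linkage is N₂Φ = N₂B₁A₂ = μ₀n₁N₂A₂·I₁, giving M = μ₀n₁N₂A₂.
A₂ = πr² = π(9.990×10^-3 m)² = 3.135×10^-4 m².
M = (4π×10⁻⁷)(2350)(1090)(3.135×10^-4) = 1.009×10^-3 H.

M ≈ 1.01 mH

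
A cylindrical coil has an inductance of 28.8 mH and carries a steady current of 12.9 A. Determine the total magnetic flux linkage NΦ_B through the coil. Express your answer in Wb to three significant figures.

From L = NΦ_B/I, the flux linkage is NΦ_B = LI.
NΦ_B = (2.880×10^-2 H)(12.9 A) = 0.3715 Wb.

NΦ_B ≈ 0.372 Wb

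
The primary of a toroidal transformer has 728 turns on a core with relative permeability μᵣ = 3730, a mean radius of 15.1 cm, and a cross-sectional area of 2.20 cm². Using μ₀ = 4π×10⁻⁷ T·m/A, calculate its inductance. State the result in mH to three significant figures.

For a thin toroid, L = μ₀μᵣN²A/(2πR).
L = (4π×10⁻⁷)(3730)(728)²(2.200×10^-4) / (2π×0.151 m) = 0.576 H.

L ≈ 576 mH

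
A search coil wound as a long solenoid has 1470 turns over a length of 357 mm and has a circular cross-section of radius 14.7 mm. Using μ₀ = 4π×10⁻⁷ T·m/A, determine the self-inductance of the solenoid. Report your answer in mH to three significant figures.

A = πr² = π(1.470×10^-2 m)² = 6.789×10^-4 m².
For a long solenoid, L = μ₀N²A/ℓ.
L = (4π×10⁻⁷)(1470)²(6.789×10^-4)/(0.357 m) = 5.164×10^-3 H.

L ≈ 5.16 mH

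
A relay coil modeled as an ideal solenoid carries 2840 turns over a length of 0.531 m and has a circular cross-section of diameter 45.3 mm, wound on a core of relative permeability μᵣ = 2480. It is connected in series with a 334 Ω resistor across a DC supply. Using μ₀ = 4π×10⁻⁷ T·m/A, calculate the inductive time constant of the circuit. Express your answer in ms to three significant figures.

A = π(d/2)² = π(2.265×10^-2 m)² = 1.612×10^-3 m².
L = μ₀μᵣN²A/ℓ = (4π×10⁻⁷)(2480)(2840)²(1.612×10^-3)/(0.531) = 76.29 H.
τ = L/R = (76.29)/(334) = 0.2284 s.

τ ≈ 228 ms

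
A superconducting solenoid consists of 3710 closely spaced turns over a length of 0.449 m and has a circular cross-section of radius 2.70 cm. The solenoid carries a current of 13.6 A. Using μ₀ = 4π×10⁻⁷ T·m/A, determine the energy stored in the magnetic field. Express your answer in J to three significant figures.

U ≈ 8.16 J

A = πr² = π(2.700×10^-2 m)² = 2.290×10^-3 m².
L = μ₀N²A/ℓ = (4π×10⁻⁷)(3710)²(2.290×10^-3)/(0.449) = 8.822×10^-2 H.
U = ½LI² = ½(8.822×10^-2)(13.6)² = 8.159 J.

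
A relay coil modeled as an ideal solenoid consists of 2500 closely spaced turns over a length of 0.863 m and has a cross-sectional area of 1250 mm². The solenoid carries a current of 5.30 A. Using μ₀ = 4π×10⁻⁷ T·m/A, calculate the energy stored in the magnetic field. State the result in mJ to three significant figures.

A = 1250 mm² = 1.250×10^-3 m².
L = μ₀N²A/ℓ = (4π×10⁻⁷)(2500)²(1.250×10^-3)/(0.863) = 1.138×10^-2 H.
U = ½LI² = ½(1.138×10^-2)(5.30)² = 0.1598 J.

U ≈ 160 mJ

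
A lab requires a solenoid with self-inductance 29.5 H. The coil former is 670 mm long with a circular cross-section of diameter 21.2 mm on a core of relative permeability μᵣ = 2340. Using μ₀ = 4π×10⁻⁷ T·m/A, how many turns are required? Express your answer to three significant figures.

N ≈ 4360 turns

A = π(d/2)² = π(1.060×10^-2 m)² = 3.530×10^-4 m².
From L = μ₀μᵣN²A/ℓ, N = √(Lℓ / (μ₀μᵣA)).
N = √[(29.5)(0.67) / ((4π×10⁻⁷)(2340)×3.530×10^-4)] = √(1.904×10^7) ≈ 4363.7.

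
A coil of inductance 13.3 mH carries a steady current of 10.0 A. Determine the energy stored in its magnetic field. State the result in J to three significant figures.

U ≈ 0.665 J

Stored magnetic energy: U = ½LI².
U = ½(1.330×10^-2 H)(10.0 A)² = 0.665 J.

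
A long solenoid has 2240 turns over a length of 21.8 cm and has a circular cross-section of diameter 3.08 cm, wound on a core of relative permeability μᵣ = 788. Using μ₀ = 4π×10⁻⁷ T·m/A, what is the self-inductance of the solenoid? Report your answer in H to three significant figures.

L ≈ 17.0 H

A = π(d/2)² = π(1.540×10^-2 m)² = 7.451×10^-4 m².
For a long solenoid, L = μ₀μᵣN²A/ℓ.
L = (4π×10⁻⁷)(788)(2240)²(7.451×10^-4)/(0.218 m) = 16.98 H.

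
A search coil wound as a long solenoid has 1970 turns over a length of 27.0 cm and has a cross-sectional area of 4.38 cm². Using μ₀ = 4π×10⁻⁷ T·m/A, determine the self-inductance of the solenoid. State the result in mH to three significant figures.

A = 4.38 cm² = 4.380×10^-4 m².
For a long solenoid, L = μ₀N²A/ℓ.
L = (4π×10⁻⁷)(1970)²(4.380×10^-4)/(0.27 m) = 7.911×10^-3 H.

L ≈ 7.91 mH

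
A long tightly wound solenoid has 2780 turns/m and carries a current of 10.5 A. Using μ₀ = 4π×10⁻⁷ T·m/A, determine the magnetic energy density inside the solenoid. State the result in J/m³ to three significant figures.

u ≈ 535 J/m³

B = μ₀nI = (4π×10⁻⁷)(2.780×10^3)(10.5) = 3.668×10^-2 T.
u = B²/(2μ₀) = (3.668×10^-2)²/(2×4π×10⁻⁷) = 535.4 J/m³.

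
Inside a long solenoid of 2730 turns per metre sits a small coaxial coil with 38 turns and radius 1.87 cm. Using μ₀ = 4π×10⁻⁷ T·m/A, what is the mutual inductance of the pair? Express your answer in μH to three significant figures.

M ≈ 143 μH

The outer solenoid produces a uniform field B₁ = μ₀n₁I₁ across the inner coil,
so the flux linkage is N₂Φ = N₂B₁A₂ = μ₀n₁N₂A₂·I₁, giving M = μ₀n₁N₂A₂.
A₂ = πr² = π(1.870×10^-2 m)² = 1.099×10^-3 m².
M = (4π×10⁻⁷)(2730)(38)(1.099×10^-3) = 1.432×10^-4 H.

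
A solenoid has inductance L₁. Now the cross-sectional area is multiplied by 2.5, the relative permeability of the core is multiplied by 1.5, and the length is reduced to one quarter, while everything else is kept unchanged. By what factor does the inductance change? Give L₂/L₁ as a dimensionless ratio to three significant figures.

L₂/L₁ = 15.0

For a solenoid, L ∝ μᵣN²A/ℓ.
L₂/L₁ = (2.5) × (1.5) × (0.25)^-1 = 15.0.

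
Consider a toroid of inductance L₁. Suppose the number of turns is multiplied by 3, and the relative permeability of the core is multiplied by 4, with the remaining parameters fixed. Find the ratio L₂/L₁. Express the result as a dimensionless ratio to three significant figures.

For a toroid, L ∝ μᵣN²A/R.
L₂/L₁ = (3)^2 × (4) = 36.0.

L₂/L₁ = 36.0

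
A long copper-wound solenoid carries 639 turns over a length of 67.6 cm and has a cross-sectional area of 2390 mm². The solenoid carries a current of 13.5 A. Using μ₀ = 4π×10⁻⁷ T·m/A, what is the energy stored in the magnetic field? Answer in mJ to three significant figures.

U ≈ 165 mJ

A = 2390 mm² = 2.390×10^-3 m².
L = μ₀N²A/ℓ = (4π×10⁻⁷)(639)²(2.390×10^-3)/(0.676) = 1.814×10^-3 H.
U = ½LI² = ½(1.814×10^-3)(13.5)² = 0.1653 J.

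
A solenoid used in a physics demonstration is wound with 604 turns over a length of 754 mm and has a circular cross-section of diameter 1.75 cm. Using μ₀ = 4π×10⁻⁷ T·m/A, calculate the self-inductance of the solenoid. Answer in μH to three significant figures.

A = π(d/2)² = π(8.750×10^-3 m)² = 2.405×10^-4 m².
For a long solenoid, L = μ₀N²A/ℓ.
L = (4π×10⁻⁷)(604)²(2.405×10^-4)/(0.754 m) = 1.462×10^-4 H.

L ≈ 146 μH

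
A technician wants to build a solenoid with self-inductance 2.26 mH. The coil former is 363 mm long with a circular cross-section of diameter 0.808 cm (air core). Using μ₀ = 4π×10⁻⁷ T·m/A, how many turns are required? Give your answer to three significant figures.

A = π(d/2)² = π(4.040×10^-3 m)² = 5.128×10^-5 m².
From L = μ₀N²A/ℓ, N = √(Lℓ / (μ₀A)).
N = √[(2.260×10^-3)(0.363) / ((4π×10⁻⁷)×5.128×10^-5)] = √(1.273×10^7) ≈ 3568.2.

N ≈ 3570 turns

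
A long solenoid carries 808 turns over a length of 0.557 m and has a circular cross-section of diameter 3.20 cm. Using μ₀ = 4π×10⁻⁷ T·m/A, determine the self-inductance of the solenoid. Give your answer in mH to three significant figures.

L ≈ 1.18 mH

A = π(d/2)² = π(1.600×10^-2 m)² = 8.042×10^-4 m².
For a long solenoid, L = μ₀N²A/ℓ.
L = (4π×10⁻⁷)(808)²(8.042×10^-4)/(0.557 m) = 1.1846×10^-3 H.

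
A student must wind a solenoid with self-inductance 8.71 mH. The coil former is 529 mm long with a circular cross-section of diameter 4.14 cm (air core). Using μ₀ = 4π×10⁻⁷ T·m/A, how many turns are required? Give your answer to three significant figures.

N ≈ 1650 turns

A = π(d/2)² = π(2.070×10^-2 m)² = 1.346×10^-3 m².
From L = μ₀N²A/ℓ, N = √(Lℓ / (μ₀A)).
N = √[(8.710×10^-3)(0.529) / ((4π×10⁻⁷)×1.346×10^-3)] = √(2.724×10^6) ≈ 1650.4.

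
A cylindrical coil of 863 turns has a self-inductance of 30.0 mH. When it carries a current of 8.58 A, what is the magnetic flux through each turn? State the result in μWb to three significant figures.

Φ_B ≈ 298 μWb

From L = NΦ_B/I, the flux per turn is Φ_B = LI/N.
Φ_B = (3.000×10^-2 H)(8.58 A)/863 = 2.983×10^-4 Wb.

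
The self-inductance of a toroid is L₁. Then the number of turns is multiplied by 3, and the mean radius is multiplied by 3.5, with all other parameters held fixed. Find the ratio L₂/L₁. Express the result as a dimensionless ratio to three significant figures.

L₂/L₁ = 2.57

For a toroid, L ∝ μᵣN²A/R.
L₂/L₁ = (3)^2 × (3.5)^-1 = 2.57.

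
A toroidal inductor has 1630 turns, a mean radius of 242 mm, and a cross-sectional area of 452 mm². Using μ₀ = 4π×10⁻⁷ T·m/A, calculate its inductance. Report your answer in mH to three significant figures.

L ≈ 0.992 mH

For a thin toroid, L = μ₀N²A/(2πR).
L = (4π×10⁻⁷)(1630)²(4.520×10^-4) / (2π×0.242 m) = 9.9249×10^-4 H.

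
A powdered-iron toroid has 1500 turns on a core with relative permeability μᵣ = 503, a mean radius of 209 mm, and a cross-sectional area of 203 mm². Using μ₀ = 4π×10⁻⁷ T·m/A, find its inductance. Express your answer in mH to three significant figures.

For a thin toroid, L = μ₀μᵣN²A/(2πR).
L = (4π×10⁻⁷)(503)(1500)²(2.030×10^-4) / (2π×0.209 m) = 0.2199 H.

L ≈ 220 mH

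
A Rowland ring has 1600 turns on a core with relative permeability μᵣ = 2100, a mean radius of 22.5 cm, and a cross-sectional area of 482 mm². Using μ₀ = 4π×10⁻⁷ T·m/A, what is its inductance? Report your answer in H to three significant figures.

For a thin toroid, L = μ₀μᵣN²A/(2πR).
L = (4π×10⁻⁷)(2100)(1600)²(4.820×10^-4) / (2π×0.225 m) = 2.303 H.

L ≈ 2.30 H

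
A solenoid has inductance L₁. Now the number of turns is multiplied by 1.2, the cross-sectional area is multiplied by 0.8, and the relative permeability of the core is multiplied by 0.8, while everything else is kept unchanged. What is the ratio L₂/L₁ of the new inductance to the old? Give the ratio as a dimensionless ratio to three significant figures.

For a solenoid, L ∝ μᵣN²A/ℓ.
L₂/L₁ = (1.2)^2 × (0.8) × (0.8) = 0.922.

L₂/L₁ = 0.922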